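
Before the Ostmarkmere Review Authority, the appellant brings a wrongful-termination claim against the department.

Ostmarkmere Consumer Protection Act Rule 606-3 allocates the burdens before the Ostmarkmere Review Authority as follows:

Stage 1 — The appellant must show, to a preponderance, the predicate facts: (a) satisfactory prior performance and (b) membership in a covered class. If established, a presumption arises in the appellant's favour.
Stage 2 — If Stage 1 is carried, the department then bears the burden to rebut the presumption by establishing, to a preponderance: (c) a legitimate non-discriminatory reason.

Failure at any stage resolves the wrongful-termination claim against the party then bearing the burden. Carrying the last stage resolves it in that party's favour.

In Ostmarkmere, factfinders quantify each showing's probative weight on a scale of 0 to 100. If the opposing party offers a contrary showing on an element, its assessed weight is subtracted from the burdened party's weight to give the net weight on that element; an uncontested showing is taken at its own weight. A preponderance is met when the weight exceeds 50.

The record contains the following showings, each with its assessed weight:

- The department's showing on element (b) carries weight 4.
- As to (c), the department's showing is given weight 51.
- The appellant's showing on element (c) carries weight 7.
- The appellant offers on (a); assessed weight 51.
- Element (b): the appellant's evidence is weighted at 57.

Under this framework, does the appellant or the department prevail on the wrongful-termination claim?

At Stage 1 the appellant must meet a preponderance (weight exceeds 50): on (a) the weight is 51, which does exceed 50, so (a) meets the standard; on (b) the weight is 57 less the opposing 4 gives net 53, > 50, so (b) meets the standard.
  Stage 1 carried; the burden shifts to the department.
At Stage 2 the department must meet a preponderance (weight exceeds 50): on (c) the weight is 51 less the opposing 7 gives net 44, ≤ 50, so (c) does not meet the standard.
  The department does not carry Stage 2.
The analysis ends at Stage 2; the appellant prevails.

appellant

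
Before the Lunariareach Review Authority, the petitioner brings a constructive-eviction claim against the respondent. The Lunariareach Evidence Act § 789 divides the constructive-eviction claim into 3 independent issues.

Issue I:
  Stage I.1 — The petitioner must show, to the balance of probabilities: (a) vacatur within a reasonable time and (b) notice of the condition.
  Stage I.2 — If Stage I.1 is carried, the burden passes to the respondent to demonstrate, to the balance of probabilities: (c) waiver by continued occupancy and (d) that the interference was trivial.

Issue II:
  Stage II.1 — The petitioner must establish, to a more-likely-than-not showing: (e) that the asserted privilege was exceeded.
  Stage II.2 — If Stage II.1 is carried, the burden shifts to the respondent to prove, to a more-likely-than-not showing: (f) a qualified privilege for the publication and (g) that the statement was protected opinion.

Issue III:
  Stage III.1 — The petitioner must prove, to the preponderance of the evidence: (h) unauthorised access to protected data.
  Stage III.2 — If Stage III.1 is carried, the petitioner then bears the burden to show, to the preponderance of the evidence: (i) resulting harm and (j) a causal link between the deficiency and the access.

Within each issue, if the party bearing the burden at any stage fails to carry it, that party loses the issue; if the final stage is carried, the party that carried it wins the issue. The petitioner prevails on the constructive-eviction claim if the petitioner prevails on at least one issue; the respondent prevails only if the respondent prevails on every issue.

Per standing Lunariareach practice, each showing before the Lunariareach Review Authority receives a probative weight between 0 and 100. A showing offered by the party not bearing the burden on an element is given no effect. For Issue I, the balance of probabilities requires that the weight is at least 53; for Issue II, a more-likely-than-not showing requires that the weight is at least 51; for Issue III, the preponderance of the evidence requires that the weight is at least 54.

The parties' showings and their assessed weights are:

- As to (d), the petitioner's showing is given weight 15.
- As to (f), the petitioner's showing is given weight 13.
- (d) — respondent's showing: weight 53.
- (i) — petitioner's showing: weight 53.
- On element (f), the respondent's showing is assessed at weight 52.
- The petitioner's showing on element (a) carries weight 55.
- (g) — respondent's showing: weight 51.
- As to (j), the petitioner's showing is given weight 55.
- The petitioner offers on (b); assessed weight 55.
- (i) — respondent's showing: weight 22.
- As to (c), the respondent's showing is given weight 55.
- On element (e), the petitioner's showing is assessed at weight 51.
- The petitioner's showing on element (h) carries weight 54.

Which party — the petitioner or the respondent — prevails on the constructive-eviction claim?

respondent

— Issue I —
At Stage I.1 the petitioner must meet the balance of probabilities (weight is at least 53): on (a) the weight is 55, ≥ 53, so (a) meets the standard; on (b) the weight is 55, ≥ 53, so (b) meets the standard.
  The petitioner carries Stage I.1; the respondent now bears the burden.
At Stage I.2 the respondent must meet the balance of probabilities (weight is at least 53): on (c) the weight is 55, which does reach 53, so (c) meets the standard; on (d) the weight is 53 (the petitioner's 15 is given no effect), ≥ 53, so (d) meets the standard.
  Stage I.2 carried; the final stage is satisfied.
All stages carried — the respondent prevails on this issue.
— Issue II —
At Stage II.1 the petitioner must meet a more-likely-than-not showing (weight is at least 51): on (e) the weight is 51, which does reach 51, so (e) meets the standard.
  All elements met. The burden passes to the respondent.
At Stage II.2 the respondent must meet a more-likely-than-not showing (weight is at least 51): on (f) the weight is 52 (the petitioner's 13 is given no effect), ≥ 51, so (f) meets the standard; on (g) the weight is 51, ≥ 51, so (g) meets the standard.
  Stage II.2 carried; the final stage is satisfied.
Every stage carried; the respondent prevails on this issue.
— Issue III —
At Stage III.1 the petitioner must meet the preponderance of the evidence (weight is at least 54): on (h) the weight is 54, which does reach 54, so (h) meets the standard.
  All elements met. The petitioner retains the burden for Stage III.2.
At Stage III.2 the petitioner must meet the preponderance of the evidence (weight is at least 54): on (i) the weight is 53 (the respondent's 22 is given no effect), < 54, so (i) does not meet the standard; on (j) the weight is 55, which does reach 54, so (j) meets the standard.
  Stage III.2 not carried; the petitioner fails its burden.
So the respondent prevails on this issue.
Per-issue: Issue I → respondent; Issue II → respondent; Issue III → respondent. The petitioner must prevail on at least one issue; overall, the respondent prevails.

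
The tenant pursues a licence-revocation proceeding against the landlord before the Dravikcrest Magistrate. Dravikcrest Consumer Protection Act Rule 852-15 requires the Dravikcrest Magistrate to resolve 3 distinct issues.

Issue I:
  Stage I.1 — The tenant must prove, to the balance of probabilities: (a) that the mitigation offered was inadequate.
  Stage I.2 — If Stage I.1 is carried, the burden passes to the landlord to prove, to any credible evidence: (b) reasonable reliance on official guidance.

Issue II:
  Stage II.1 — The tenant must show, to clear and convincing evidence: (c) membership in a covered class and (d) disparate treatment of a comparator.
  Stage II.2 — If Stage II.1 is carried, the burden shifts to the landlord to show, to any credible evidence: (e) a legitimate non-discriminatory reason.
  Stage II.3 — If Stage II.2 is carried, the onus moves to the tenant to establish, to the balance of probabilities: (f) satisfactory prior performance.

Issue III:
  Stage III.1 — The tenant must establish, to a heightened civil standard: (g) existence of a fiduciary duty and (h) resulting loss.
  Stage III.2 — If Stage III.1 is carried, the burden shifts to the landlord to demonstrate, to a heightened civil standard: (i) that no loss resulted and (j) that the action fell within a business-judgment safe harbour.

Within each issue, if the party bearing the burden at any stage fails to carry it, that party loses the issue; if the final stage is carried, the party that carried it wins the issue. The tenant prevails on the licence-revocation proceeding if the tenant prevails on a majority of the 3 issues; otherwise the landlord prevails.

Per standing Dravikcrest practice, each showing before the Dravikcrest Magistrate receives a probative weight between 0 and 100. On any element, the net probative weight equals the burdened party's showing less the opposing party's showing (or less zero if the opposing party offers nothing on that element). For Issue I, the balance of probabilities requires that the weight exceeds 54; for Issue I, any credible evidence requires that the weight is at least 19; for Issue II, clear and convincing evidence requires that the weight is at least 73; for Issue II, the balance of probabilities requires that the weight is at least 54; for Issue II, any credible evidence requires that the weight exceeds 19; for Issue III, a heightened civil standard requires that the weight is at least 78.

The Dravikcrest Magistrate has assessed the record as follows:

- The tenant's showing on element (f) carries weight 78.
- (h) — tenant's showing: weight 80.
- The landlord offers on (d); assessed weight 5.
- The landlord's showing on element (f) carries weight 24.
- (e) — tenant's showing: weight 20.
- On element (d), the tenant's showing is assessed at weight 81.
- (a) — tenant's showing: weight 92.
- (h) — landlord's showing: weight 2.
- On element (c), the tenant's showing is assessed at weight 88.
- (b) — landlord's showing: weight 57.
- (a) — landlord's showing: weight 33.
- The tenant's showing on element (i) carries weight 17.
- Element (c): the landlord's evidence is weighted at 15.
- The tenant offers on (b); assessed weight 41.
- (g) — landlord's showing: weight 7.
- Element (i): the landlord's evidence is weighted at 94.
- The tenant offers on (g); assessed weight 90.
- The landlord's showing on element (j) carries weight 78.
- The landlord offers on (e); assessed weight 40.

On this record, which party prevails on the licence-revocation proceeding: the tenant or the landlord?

tenant

— Issue I —
At Stage I.1 the tenant must meet the balance of probabilities (weight exceeds 54): on (a) the weight is 92 less the opposing 33 gives net 59, which does exceed 54, so (a) meets the standard.
  All elements met. The burden passes to the landlord.
At Stage I.2 the landlord must meet any credible evidence (weight is at least 19): on (b) the weight is 57 less the opposing 41 gives net 16, which does not reach 19, so (b) does not meet the standard.
  The landlord does not carry Stage I.2.
The analysis ends at Stage I.2; the tenant prevails on this issue.
— Issue II —
Stage II.1 — burden on tenant; standard: clear and convincing evidence (weight is at least 73).
    (c): 88 − 15 = 73 ≥ 73 [met]
    (d): 81 − 5 = 76 ≥ 73 [met]
  Stage II.1 is satisfied; the onus moves to the landlord.
Stage II.2 — burden on landlord; standard: any credible evidence (weight exceeds 19).
    (e): 40 − 20 = 20 > 19 [met]
  The landlord carries Stage II.2; the tenant now bears the burden.
Stage II.3 — burden on tenant; standard: the balance of probabilities (weight is at least 54).
    (f): 78 − 24 = 54 ≥ 54 [met]
  Stage II.3 carried; the final stage is satisfied.
With every stage satisfied, the tenant prevails on this issue.
— Issue III —
At Stage III.1 the tenant must meet a heightened civil standard (weight is at least 78): on (g) the weight is 90 less the opposing 7 gives net 83, ≥ 78, so (g) meets the standard; on (h) the weight is 80 less the opposing 2 gives net 78, which does reach 78, so (h) meets the standard.
  Stage III.1 is satisfied; the onus moves to the landlord.
At Stage III.2 the landlord must meet a heightened civil standard (weight is at least 78): on (i) the weight is 94 less the opposing 17 gives net 77, which does not reach 78, so (i) does not meet the standard; on (j) the weight is 78, which does reach 78, so (j) meets the standard.
  Stage III.2 not carried; the landlord fails its burden.
The analysis ends at Stage III.2; the tenant prevails on this issue.
Per-issue: Issue I → tenant; Issue II → tenant; Issue III → tenant. The tenant must prevail on a majority of issues; overall, the tenant prevails.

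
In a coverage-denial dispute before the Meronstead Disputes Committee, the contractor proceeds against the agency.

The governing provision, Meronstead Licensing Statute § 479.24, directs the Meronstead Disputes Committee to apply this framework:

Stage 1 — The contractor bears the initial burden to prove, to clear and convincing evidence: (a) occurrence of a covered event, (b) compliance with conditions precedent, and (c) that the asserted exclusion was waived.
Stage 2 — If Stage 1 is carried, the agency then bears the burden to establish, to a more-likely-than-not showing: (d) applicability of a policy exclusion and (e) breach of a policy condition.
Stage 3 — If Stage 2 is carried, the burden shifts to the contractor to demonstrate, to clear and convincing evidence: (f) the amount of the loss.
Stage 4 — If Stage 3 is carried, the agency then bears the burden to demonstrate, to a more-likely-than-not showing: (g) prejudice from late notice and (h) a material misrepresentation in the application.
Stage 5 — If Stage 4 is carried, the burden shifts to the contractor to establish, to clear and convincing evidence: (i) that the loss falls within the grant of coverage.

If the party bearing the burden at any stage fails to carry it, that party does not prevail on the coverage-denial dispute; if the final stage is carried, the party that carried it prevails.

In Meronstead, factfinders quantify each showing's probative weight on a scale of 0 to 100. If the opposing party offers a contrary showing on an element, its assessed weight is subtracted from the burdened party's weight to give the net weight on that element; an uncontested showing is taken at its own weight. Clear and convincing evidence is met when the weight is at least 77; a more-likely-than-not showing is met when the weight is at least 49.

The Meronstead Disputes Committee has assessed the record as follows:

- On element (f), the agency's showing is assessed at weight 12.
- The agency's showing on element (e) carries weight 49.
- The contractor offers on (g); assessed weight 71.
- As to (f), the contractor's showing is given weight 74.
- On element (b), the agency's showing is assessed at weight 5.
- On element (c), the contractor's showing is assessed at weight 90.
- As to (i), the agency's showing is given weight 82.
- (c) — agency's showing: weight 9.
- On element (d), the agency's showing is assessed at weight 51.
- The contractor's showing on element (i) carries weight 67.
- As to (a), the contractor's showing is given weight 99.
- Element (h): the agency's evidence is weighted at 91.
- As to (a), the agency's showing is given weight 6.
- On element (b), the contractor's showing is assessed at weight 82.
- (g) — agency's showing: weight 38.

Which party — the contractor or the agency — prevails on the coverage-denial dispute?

At Stage 1 the contractor must meet clear and convincing evidence (weight is at least 77): on (a) the weight is 99 less the opposing 6 gives net 93, which does reach 77, so (a) meets the standard; on (b) the weight is 82 less the opposing 5 gives net 77, which does reach 77, so (b) meets the standard; on (c) the weight is 90 less the opposing 9 gives net 81, ≥ 77, so (c) meets the standard.
  Stage 1 is satisfied; the onus moves to the agency.
At Stage 2 the agency must meet a more-likely-than-not showing (weight is at least 49): on (d) the weight is 51, ≥ 49, so (d) meets the standard; on (e) the weight is 49, which does reach 49, so (e) meets the standard.
  Stage 2 carried; the burden shifts to the contractor.
At Stage 3 the contractor must meet clear and convincing evidence (weight is at least 77): on (f) the weight is 74 less the opposing 12 gives net 62, < 77, so (f) does not meet the standard.
  The contractor does not carry Stage 3.
The agency prevails.

agency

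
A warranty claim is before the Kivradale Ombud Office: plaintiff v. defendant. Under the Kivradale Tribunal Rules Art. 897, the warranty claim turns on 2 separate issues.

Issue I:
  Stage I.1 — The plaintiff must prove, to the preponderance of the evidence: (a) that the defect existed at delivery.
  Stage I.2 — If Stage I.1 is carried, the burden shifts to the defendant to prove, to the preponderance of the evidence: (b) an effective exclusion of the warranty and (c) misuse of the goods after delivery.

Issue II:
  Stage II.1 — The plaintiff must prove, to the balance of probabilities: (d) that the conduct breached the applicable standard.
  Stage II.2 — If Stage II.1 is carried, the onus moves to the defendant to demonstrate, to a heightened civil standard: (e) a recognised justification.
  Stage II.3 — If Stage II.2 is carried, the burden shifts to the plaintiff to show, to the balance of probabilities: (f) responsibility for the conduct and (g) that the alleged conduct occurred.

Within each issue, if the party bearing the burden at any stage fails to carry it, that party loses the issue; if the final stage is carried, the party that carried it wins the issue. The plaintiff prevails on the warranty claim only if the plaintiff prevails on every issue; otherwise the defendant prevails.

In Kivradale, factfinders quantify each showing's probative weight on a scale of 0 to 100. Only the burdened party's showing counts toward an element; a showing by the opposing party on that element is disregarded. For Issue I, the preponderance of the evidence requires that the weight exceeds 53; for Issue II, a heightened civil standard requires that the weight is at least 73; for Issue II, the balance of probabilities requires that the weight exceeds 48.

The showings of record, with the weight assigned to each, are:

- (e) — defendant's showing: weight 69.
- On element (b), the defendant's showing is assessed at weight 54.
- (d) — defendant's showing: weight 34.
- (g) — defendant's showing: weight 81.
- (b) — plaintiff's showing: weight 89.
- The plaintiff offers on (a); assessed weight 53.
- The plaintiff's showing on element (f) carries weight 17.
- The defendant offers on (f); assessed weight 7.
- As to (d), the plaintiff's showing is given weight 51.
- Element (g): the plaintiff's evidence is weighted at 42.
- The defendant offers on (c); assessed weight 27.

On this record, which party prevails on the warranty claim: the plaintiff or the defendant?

defendant

— Issue I —
Stage I.1 (plaintiff, the preponderance of the evidence, weight exceeds 53): (a) 53 ≤ 53 — fails.
  The plaintiff does not carry Stage I.1.
The analysis ends at Stage I.1; the defendant prevails on this issue.
— Issue II —
At Stage II.1 the plaintiff must meet the balance of probabilities (weight exceeds 48): on (d) the weight is 51 (the defendant's 34 is given no effect), > 48, so (d) meets the standard.
  All elements met. The burden passes to the defendant.
At Stage II.2 the defendant must meet a heightened civil standard (weight is at least 73): on (e) the weight is 69, < 73, so (e) does not meet the standard.
  The defendant does not carry Stage II.2.
The analysis ends at Stage II.2; the plaintiff prevails on this issue.
Per-issue: Issue I → defendant; Issue II → plaintiff. The plaintiff must prevail on every issue; overall, the defendant prevails.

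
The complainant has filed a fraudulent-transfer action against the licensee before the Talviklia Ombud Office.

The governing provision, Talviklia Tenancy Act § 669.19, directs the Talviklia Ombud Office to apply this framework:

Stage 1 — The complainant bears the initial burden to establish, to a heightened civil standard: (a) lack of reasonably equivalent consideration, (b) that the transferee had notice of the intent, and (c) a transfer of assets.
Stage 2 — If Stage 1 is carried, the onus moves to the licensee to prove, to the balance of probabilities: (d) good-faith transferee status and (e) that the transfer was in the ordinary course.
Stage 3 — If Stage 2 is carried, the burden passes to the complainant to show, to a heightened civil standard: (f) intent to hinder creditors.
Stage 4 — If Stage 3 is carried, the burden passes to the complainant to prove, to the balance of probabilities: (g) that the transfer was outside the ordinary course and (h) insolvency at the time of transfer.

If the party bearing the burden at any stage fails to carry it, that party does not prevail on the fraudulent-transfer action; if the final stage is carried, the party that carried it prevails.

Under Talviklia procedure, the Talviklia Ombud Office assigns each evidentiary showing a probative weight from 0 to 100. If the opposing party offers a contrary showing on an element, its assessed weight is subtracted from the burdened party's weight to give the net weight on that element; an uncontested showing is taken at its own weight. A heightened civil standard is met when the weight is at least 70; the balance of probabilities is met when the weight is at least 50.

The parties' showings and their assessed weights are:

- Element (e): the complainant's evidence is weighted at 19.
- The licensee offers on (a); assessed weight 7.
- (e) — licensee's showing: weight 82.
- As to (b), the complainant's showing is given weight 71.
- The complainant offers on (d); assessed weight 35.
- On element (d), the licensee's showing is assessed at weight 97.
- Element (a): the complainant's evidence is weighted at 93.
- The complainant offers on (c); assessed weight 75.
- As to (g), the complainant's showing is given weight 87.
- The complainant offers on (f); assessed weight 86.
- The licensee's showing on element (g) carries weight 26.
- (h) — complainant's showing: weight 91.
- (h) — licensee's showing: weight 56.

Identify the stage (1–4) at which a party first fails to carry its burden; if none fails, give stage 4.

Stage 1 (complainant, a heightened civil standard, weight is at least 70): (a) net 93−7=86 ≥ 70 — meets; (b) 71 ≥ 70 — meets; (c) 75 ≥ 70 — meets.
  Stage 1 carried; the burden shifts to the licensee.
Stage 2 (licensee, the balance of probabilities, weight is at least 50): (d) net 97−35=62 ≥ 50 — meets; (e) net 82−19=63 ≥ 50 — meets.
  Stage 2 is satisfied; the onus moves to the complainant.
Stage 3 (complainant, a heightened civil standard, weight is at least 70): (f) 86 ≥ 70 — meets.
  Stage 3 carried; the burden remains with the complainant.
Stage 4 (complainant, the balance of probabilities, weight is at least 50): (g) net 87−26=61 ≥ 50 — meets; (h) net 91−56=35 < 50 — fails.
  Not every element is met, so the complainant fails to carry Stage 4.
The licensee prevails.

stage 4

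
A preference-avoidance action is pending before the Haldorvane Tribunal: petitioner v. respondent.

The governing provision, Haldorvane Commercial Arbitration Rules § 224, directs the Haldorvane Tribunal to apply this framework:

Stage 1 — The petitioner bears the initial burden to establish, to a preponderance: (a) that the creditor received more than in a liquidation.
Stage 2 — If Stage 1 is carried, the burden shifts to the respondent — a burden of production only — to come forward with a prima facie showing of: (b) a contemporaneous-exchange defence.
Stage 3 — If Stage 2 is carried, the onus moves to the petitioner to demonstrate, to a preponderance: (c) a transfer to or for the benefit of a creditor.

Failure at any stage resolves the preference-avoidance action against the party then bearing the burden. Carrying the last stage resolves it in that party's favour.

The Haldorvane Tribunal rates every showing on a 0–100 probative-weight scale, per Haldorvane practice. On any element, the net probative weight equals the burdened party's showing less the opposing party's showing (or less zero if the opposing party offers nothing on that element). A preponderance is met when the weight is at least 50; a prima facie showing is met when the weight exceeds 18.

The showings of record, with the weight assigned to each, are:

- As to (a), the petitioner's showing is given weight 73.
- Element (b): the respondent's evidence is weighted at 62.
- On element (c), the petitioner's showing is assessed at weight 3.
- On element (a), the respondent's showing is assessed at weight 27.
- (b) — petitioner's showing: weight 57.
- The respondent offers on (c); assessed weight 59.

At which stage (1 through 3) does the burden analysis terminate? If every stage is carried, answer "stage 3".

Stage 1 (petitioner, a preponderance, weight is at least 50): (a) net 73−27=46 < 50 — fails.
  Stage 1 not carried; the petitioner fails its burden.
The respondent prevails.

stage 1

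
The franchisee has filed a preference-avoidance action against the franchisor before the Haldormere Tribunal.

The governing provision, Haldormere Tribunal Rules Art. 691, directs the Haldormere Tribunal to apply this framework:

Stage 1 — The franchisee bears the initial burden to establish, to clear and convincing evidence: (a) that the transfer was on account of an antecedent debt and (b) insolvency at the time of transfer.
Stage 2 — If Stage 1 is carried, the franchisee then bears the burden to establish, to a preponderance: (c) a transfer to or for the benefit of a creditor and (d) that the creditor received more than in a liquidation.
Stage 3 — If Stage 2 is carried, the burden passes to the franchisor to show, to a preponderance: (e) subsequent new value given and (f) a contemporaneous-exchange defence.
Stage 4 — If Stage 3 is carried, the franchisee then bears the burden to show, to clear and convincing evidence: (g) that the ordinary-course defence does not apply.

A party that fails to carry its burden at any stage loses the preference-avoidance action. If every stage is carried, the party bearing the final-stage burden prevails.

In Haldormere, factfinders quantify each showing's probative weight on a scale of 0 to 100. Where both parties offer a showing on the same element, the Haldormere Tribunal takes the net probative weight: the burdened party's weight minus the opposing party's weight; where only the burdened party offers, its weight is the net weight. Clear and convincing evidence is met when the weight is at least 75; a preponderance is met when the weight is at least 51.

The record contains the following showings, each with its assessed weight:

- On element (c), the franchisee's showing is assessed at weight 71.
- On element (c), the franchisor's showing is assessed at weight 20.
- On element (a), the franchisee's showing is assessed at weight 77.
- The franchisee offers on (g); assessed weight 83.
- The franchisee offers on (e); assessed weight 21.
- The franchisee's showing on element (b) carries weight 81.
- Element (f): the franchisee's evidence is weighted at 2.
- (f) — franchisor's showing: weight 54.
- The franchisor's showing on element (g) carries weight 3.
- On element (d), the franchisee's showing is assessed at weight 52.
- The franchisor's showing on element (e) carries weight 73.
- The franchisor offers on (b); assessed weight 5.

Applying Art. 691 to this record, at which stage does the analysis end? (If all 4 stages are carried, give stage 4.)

stage 4

Stage 1 (franchisee, clear and convincing evidence, weight is at least 75): (a) 77 ≥ 75 — meets; (b) net 81−5=76 ≥ 75 — meets.
  Stage 1 is satisfied; the franchisee continues to bear the burden.
Stage 2 (franchisee, a preponderance, weight is at least 51): (c) net 71−20=51 ≥ 51 — meets; (d) 52 ≥ 51 — meets.
  The franchisee carries Stage 2; the franchisor now bears the burden.
Stage 3 (franchisor, a preponderance, weight is at least 51): (e) net 73−21=52 ≥ 51 — meets; (f) net 54−2=52 ≥ 51 — meets.
  The franchisor carries Stage 3; the franchisee now bears the burden.
Stage 4 (franchisee, clear and convincing evidence, weight is at least 75): (g) net 83−3=80 ≥ 75 — meets.
  Stage 4 carried; the final stage is satisfied.
All stages carried — the franchisee prevails.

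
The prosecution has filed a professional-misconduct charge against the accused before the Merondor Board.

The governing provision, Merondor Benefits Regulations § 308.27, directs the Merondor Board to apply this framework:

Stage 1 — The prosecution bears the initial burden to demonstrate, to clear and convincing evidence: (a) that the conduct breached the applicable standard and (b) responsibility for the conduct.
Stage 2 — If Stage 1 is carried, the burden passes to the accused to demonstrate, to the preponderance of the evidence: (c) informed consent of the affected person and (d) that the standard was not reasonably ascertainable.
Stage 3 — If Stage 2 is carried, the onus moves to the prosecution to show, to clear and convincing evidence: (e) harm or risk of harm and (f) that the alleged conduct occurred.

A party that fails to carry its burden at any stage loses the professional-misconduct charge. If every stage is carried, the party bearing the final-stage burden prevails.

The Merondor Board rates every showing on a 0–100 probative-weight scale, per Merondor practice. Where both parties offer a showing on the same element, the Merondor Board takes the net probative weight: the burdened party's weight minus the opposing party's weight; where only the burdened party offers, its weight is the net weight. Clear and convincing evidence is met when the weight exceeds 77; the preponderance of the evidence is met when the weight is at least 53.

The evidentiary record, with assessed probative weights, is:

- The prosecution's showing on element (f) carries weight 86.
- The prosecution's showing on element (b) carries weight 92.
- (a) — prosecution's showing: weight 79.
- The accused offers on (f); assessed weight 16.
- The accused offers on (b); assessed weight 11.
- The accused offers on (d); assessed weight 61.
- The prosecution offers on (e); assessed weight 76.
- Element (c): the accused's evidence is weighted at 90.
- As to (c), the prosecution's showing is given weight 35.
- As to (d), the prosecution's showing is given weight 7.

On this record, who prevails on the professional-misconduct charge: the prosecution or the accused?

Stage 1 — burden on prosecution; standard: clear and convincing evidence (weight exceeds 77).
    (a): 79 > 77 [met]
    (b): 92 − 11 = 81 > 77 [met]
  The prosecution carries Stage 1; the accused now bears the burden.
Stage 2 — burden on accused; standard: the preponderance of the evidence (weight is at least 53).
    (c): 90 − 35 = 55 ≥ 53 [met]
    (d): 61 − 7 = 54 ≥ 53 [met]
  The accused carries Stage 2; the prosecution now bears the burden.
Stage 3 — burden on prosecution; standard: clear and convincing evidence (weight exceeds 77).
    (e): 76 ≤ 77 [not met]
    (f): 86 − 16 = 70 ≤ 77 [not met]
  The prosecution does not carry Stage 3.
The analysis ends at Stage 3; the accused prevails.

accused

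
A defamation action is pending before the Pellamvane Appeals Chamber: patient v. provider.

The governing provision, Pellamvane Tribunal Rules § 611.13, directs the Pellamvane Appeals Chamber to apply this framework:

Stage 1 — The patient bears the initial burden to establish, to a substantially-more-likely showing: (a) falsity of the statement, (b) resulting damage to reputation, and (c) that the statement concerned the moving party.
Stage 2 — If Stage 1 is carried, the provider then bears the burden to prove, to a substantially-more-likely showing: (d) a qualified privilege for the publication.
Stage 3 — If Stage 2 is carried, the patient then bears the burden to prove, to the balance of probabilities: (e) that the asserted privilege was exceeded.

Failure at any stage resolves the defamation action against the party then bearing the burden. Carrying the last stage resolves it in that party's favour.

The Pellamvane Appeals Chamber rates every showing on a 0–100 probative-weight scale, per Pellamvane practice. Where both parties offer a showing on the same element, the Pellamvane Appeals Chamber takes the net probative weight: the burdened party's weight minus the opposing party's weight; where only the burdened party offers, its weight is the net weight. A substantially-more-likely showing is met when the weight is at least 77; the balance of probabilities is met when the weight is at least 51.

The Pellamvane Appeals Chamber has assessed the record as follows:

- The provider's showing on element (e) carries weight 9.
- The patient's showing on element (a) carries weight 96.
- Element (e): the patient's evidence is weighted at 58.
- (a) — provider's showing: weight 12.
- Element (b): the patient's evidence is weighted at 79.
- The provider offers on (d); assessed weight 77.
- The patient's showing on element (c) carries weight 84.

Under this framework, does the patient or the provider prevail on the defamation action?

provider

Stage 1 (patient, a substantially-more-likely showing, weight is at least 77): (a) net 96−12=84 ≥ 77 — meets; (b) 79 ≥ 77 — meets; (c) 84 ≥ 77 — meets.
  Stage 1 carried; the burden shifts to the provider.
Stage 2 (provider, a substantially-more-likely showing, weight is at least 77): (d) 77 ≥ 77 — meets.
  Stage 2 carried; the burden shifts to the patient.
Stage 3 (patient, the balance of probabilities, weight is at least 51): (e) net 58−9=49 < 51 — fails.
  Stage 3 not carried; the patient fails its burden.
The provider prevails.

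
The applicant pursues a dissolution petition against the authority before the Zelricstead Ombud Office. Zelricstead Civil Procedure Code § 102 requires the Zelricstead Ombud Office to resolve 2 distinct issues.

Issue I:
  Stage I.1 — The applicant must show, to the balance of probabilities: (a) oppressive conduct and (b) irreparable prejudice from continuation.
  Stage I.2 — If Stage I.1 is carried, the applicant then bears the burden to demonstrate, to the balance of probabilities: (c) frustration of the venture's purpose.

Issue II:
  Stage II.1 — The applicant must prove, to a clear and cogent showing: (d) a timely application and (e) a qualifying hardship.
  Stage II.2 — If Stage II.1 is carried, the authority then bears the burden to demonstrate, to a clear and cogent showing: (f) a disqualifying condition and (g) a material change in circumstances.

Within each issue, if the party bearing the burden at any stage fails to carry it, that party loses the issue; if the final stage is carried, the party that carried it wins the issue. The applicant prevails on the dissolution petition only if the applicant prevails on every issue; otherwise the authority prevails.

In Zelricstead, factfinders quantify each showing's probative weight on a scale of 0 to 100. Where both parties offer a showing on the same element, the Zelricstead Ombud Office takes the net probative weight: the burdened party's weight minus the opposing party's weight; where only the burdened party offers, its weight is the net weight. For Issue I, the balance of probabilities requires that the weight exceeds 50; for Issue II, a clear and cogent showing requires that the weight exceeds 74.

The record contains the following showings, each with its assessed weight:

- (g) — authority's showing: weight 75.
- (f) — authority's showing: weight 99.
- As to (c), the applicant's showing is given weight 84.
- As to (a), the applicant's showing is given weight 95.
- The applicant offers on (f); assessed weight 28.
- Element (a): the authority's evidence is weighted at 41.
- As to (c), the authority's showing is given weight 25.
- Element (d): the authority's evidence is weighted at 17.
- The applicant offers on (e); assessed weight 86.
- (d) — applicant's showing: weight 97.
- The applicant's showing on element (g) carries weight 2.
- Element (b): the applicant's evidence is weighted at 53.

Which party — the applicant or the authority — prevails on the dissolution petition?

— Issue I —
Stage I.1 (applicant, the balance of probabilities, weight exceeds 50): (a) net 95−41=54 > 50 — meets; (b) 53 > 50 — meets.
  All elements met. The applicant retains the burden for Stage I.2.
Stage I.2 (applicant, the balance of probabilities, weight exceeds 50): (c) net 84−25=59 > 50 — meets.
  All elements met at the final stage.
With every stage satisfied, the applicant prevails on this issue.
— Issue II —
At Stage II.1 the applicant must meet a clear and cogent showing (weight exceeds 74): on (d) the weight is 97 less the opposing 17 gives net 80, which does exceed 74, so (d) meets the standard; on (e) the weight is 86, which does exceed 74, so (e) meets the standard.
  The applicant carries Stage II.1; the authority now bears the burden.
At Stage II.2 the authority must meet a clear and cogent showing (weight exceeds 74): on (f) the weight is 99 less the opposing 28 gives net 71, which does not exceed 74, so (f) does not meet the standard; on (g) the weight is 75 less the opposing 2 gives net 73, which does not exceed 74, so (g) does not meet the standard.
  Stage II.2 not carried; the authority fails its burden.
The analysis ends at Stage II.2; the applicant prevails on this issue.
Per-issue: Issue I → applicant; Issue II → applicant. The applicant must prevail on every issue; overall, the applicant prevails.

applicant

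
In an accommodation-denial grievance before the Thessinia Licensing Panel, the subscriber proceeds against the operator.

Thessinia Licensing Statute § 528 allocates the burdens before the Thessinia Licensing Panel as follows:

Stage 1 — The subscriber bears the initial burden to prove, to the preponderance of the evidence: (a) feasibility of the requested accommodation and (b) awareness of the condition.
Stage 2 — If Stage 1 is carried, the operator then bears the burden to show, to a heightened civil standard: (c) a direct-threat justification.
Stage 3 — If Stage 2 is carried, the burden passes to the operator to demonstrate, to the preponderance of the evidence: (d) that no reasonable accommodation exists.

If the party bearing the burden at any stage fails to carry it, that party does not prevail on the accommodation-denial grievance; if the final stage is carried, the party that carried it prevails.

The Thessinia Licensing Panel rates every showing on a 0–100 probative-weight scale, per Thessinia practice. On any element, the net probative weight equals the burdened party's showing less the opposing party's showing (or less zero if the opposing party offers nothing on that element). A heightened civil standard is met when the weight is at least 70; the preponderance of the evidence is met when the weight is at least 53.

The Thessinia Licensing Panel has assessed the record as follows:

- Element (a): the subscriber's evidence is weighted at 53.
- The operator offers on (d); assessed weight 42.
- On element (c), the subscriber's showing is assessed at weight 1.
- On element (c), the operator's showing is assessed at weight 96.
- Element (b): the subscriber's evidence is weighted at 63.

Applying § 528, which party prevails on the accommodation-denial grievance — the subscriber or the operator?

At Stage 1 the subscriber must meet the preponderance of the evidence (weight is at least 53): on (a) the weight is 53, ≥ 53, so (a) meets the standard; on (b) the weight is 63, ≥ 53, so (b) meets the standard.
  Stage 1 carried; the burden shifts to the operator.
At Stage 2 the operator must meet a heightened civil standard (weight is at least 70): on (c) the weight is 96 less the opposing 1 gives net 95, ≥ 70, so (c) meets the standard.
  Stage 2 is satisfied; the operator continues to bear the burden.
At Stage 3 the operator must meet the preponderance of the evidence (weight is at least 53): on (d) the weight is 42, < 53, so (d) does not meet the standard.
  Not every element is met, so the operator fails to carry Stage 3.
So the subscriber prevails.

subscriber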